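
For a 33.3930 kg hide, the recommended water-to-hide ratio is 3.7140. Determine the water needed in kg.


Formula: Water = hide_weight * ratio
Substituting: Water = 33.3930 * 3.7140
Result: 124.0216 kg


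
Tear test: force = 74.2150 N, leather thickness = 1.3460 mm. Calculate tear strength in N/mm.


Formula: Tear strength = force / thickness
Substituting: Tear strength = 74.2150 / 1.3460
Result: 55.1374 N/mm


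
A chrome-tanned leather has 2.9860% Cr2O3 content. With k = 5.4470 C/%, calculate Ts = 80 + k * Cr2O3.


Formula: Ts = 80 + k * Cr2O3
Substituting: Ts = 80 + 5.4470 * 2.9860
Result: 96.2647 C


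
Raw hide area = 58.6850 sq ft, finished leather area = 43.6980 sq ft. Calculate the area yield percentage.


Formula: Yield = finished / raw * 100
Substituting: Yield = 43.6980 / 58.6850 * 100
Result: 74.4620 %


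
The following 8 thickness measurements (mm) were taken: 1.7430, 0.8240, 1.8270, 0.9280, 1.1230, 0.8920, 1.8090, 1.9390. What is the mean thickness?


Formula: Average = sum / n
Substituting: Average = 11.0850 / 8
Result: 1.3856 mm


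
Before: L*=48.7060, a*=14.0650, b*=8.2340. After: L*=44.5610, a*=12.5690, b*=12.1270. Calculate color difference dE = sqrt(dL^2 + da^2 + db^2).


dL = -4.1450, da = -1.4960, db = 3.8930
dE = sqrt((-4.1450)^2 + (-1.4960)^2 + 3.8930^2) = 5.8800


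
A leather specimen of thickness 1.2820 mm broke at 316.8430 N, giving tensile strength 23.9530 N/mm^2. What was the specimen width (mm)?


Formula: w = F / (TS * t)
Substituting: w = 316.8430 / (23.9530 * 1.2820)
Result: 10.3180 mm


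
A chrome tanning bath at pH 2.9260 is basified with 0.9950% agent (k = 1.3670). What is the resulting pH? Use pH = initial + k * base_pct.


Formula: pH_final = pH_initial + k * base_pct
Substituting: pH_final = 2.9260 + 1.3670 * 0.9950
Result: 4.2862


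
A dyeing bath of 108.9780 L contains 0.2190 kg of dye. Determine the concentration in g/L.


Formula: Conc = dye_mass(kg) / volume(L) * 1000
Substituting: Conc = 0.2190 / 108.9780 * 1000
Result: 2.0096 g/L


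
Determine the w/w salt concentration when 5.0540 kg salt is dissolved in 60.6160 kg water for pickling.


Formula: Conc = salt / (water + salt) * 100
Substituting: Conc = 5.0540 / (60.6160 + 5.0540) * 100
Result: 7.6961 %


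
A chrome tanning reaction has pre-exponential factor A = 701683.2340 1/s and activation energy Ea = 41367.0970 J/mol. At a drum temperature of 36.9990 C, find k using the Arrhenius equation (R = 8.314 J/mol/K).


T_K = T_C + 273.15 = 36.9990 + 273.15 = 310.1490 K
exponent = -Ea / (R * T_K) = -41367.0970 / (8.314 * 310.1490) = -16.0426
k = A * exp(exponent) = 701683.2340 * exp(-16.0426) = 0.0756711 1/s


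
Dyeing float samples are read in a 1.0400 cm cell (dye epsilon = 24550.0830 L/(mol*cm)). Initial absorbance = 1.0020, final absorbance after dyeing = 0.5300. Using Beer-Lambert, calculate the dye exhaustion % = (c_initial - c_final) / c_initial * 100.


c_initial = A_i / (epsilon * l) = 1.0020 / (24550.0830 * 1.0400) = 3.9245e-05 mol/L
c_final = A_f / (epsilon * l) = 0.5300 / (24550.0830 * 1.0400) = 2.0758e-05 mol/L
Exhaustion = (c_initial - c_final) / c_initial * 100 = (3.9245e-05 - 2.0758e-05) / 3.9245e-05 * 100 = 47.1058 %


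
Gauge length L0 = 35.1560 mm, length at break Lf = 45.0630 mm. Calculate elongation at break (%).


Formula: Elongation = (Lf - L0) / L0 * 100
Substituting: Elongation = (45.0630 - 35.1560) / 35.1560 * 100
Result: 28.1801 %


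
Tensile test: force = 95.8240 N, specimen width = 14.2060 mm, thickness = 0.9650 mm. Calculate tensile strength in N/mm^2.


Formula: TS = force / (width * thickness)
Substituting: TS = 95.8240 / (14.2060 * 0.9650)
Result: 6.9900 N/mm^2


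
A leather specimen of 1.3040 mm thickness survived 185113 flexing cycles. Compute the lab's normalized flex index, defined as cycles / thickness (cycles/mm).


Formula: Index = cycles / thickness
Substituting: Index = 185113 / 1.3040
Result: 141957.8221 cycles/mm


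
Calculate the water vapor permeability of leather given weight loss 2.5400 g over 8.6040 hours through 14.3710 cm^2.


Formula: WVP = loss / (area * time)
Substituting: WVP = 2.5400 / (14.3710 * 8.6040)
Result: 0.0205422 g/(cm^2*hr)


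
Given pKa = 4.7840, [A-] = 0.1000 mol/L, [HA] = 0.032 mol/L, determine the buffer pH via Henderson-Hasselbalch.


ratio = [A-] / [HA] = 0.1000 / 0.032 = 3.1250
log10(ratio) = 0.4949
pH = pKa + log10(ratio) = 4.7840 + 0.4949 = 5.2789


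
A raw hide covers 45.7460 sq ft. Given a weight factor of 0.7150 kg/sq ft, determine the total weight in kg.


Formula: Weight = area * weight_per_sqft
Substituting: Weight = 45.7460 * 0.7150
Result: 32.7084 kg


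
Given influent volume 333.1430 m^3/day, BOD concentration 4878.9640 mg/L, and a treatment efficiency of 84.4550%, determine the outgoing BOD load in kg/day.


Load_in = volume * conc / 1000 = 333.1430 * 4878.9640 / 1000 = 1625.3927 kg/day
Removed = Load_in * eff / 100 = 1625.3927 * 84.4550 / 100 = 1372.7254 kg/day
Load_out = Load_in - Removed = 1625.3927 - 1372.7254 = 252.6673 kg/day


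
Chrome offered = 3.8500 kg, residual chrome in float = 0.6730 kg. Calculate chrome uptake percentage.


Formula: Uptake = (offered - residual) / offered * 100
Substituting: Uptake = (3.8500 - 0.6730) / 3.8500 * 100
Result: 82.5195 %


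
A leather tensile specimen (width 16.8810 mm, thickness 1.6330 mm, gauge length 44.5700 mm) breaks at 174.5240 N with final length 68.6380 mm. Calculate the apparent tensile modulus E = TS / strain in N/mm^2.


TS = F / (w * t) = 174.5240 / (16.8810 * 1.6330) = 6.3310 N/mm^2
strain = (Lf - L0) / L0 = (68.6380 - 44.5700) / 44.5700 = 0.5400
E = TS / strain = 6.3310 / 0.5400 = 11.7239 N/mm^2


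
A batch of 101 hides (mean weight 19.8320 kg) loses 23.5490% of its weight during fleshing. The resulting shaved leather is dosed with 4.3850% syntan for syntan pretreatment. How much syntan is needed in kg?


Total_raw = N * avg_wt = 101 * 19.8320 = 2003.0320 kg
Substrate = Total_raw * (1 - loss/100) = 2003.0320 * (1 - 23.5490/100) = 1531.3380 kg
Syntan = Substrate * pct / 100 = 1531.3380 * 4.3850 / 100 = 67.1492 kg


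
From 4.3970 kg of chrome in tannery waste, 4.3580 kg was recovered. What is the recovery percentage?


Formula: Recovery = recovered / input * 100
Substituting: Recovery = 4.3580 / 4.3970 * 100
Result: 99.1130 %


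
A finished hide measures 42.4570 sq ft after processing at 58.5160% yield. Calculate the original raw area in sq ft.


Formula: raw = finished * 100 / yield
Substituting: raw = 42.4570 * 100 / 58.5160
Result: 72.5562 sq ft


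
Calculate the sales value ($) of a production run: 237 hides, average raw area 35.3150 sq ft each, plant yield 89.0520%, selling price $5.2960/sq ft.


Raw_total = N * avg_area = 237 * 35.3150 = 8369.6550 sq ft
Finished = Raw_total * yield / 100 = 8369.6550 * 89.0520 / 100 = 7453.3452 sq ft
Value = Finished * price = 7453.3452 * 5.2960 = 39472.9160 $


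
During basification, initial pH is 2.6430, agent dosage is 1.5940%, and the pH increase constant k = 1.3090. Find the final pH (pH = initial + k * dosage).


Formula: pH_final = pH_initial + k * base_pct
Substituting: pH_final = 2.6430 + 1.3090 * 1.5940
Result: 4.7295


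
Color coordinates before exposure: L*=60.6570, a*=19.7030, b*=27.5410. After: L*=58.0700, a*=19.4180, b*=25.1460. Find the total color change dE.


dL = -2.5870, da = -0.2850, db = -2.3950
dE = sqrt((-2.5870)^2 + (-0.2850)^2 + (-2.3950)^2) = 3.5369


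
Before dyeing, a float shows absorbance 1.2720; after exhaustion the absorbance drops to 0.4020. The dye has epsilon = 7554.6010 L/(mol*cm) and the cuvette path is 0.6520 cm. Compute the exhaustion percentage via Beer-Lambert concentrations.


c_initial = A_i / (epsilon * l) = 1.2720 / (7554.6010 * 0.6520) = 2.5824e-04 mol/L
c_final = A_f / (epsilon * l) = 0.4020 / (7554.6010 * 0.6520) = 8.1614e-05 mol/L
Exhaustion = (c_initial - c_final) / c_initial * 100 = (2.5824e-04 - 8.1614e-05) / 2.5824e-04 * 100 = 68.3962 %


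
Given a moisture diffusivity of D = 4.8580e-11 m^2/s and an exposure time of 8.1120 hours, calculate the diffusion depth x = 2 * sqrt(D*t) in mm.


t = 8.1120 hr * 3600 = 29203.2000 s
D * t = 4.8580e-11 * 29203.2000 = 1.4187e-06
x = 2 * sqrt(D*t) = 2 * sqrt(1.4187e-06) = 0.00238218 m = 2.3822 mm


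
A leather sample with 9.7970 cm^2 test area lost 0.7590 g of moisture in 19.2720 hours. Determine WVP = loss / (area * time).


Formula: WVP = loss / (area * time)
Substituting: WVP = 0.7590 / (9.7970 * 19.2720)
Result: 0.00401996 g/(cm^2*hr)


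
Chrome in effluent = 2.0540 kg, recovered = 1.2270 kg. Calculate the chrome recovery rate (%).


Formula: Recovery = recovered / input * 100
Substituting: Recovery = 1.2270 / 2.0540 * 100
Result: 59.7371 %


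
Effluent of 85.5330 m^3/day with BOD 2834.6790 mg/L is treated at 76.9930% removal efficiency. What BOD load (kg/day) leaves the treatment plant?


Load_in = volume * conc / 1000 = 85.5330 * 2834.6790 / 1000 = 242.4586 kg/day
Removed = Load_in * eff / 100 = 242.4586 * 76.9930 / 100 = 186.6761 kg/day
Load_out = Load_in - Removed = 242.4586 - 186.6761 = 55.7824 kg/day


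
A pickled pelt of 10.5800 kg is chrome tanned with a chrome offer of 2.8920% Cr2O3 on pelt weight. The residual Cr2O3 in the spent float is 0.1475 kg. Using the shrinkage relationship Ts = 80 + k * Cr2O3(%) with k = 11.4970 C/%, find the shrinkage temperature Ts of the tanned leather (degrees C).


Offered = pelt * offer_pct / 100 = 10.5800 * 2.8920 / 100 = 0.3060 kg
Uptake = offered - residual = 0.3060 - 0.1475 = 0.1585 kg
Cr2O3% on pelt = uptake / pelt * 100 = 0.1585 / 10.5800 * 100 = 1.4979 %
Ts = 80 + k * Cr2O3% = 80 + 11.4970 * 1.4979 = 97.2209 C


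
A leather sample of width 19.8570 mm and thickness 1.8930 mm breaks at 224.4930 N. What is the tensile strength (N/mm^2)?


Formula: TS = force / (width * thickness)
Substituting: TS = 224.4930 / (19.8570 * 1.8930)
Result: 5.9723 N/mm^2


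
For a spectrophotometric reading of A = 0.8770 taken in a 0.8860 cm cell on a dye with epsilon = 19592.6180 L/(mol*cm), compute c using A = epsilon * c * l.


Formula: c = A / (epsilon * l)
Substituting: c = 0.8770 / (19592.6180 * 0.8860)
Result: 5.0521e-05 mol/L


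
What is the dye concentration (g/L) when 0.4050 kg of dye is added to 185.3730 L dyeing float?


Formula: Conc = dye_mass(kg) / volume(L) * 1000
Substituting: Conc = 0.4050 / 185.3730 * 1000
Result: 2.1848 g/L


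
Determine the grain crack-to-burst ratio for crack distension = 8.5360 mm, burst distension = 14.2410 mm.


Formula: Ratio = crack / burst
Substituting: Ratio = 8.5360 / 14.2410
Result: 0.5994


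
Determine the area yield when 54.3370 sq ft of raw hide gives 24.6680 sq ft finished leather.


Formula: Yield = finished / raw * 100
Substituting: Yield = 24.6680 / 54.3370 * 100
Result: 45.3982 %


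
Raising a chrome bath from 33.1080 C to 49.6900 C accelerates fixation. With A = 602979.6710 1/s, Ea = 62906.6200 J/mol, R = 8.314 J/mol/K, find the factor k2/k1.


T1 = 33.1080 + 273.15 = 306.2580 K; T2 = 49.6900 + 273.15 = 322.8400 K
k1 = A * exp(-Ea/(R*T1)) = 602979.6710 * exp(-62906.6200/(8.314*306.2580)) = 1.1239e-05 1/s
k2 = A * exp(-Ea/(R*T2)) = 602979.6710 * exp(-62906.6200/(8.314*322.8400)) = 3.9977e-05 1/s
k2/k1 = 3.9977e-05 / 1.1239e-05 = 3.5572


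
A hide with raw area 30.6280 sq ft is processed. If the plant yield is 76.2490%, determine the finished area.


Formula: finished = raw * yield / 100
Substituting: finished = 30.6280 * 76.2490 / 100
Result: 23.3535 sq ft


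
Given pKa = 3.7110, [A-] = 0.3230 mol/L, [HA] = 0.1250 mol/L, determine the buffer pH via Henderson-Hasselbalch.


ratio = [A-] / [HA] = 0.3230 / 0.1250 = 2.5840
log10(ratio) = 0.4123
pH = pKa + log10(ratio) = 3.7110 + 0.4123 = 4.1233


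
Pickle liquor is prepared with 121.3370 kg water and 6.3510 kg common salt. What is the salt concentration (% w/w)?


Formula: Conc = salt / (water + salt) * 100
Substituting: Conc = 6.3510 / (121.3370 + 6.3510) * 100
Result: 4.9738 %


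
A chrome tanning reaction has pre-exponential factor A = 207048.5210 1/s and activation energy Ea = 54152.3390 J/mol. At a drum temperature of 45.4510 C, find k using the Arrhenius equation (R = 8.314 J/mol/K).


T_K = T_C + 273.15 = 45.4510 + 273.15 = 318.6010 K
exponent = -Ea / (R * T_K) = -54152.3390 / (8.314 * 318.6010) = -20.4437
k = A * exp(exponent) = 207048.5210 * exp(-20.4437) = 2.7383e-04 1/s


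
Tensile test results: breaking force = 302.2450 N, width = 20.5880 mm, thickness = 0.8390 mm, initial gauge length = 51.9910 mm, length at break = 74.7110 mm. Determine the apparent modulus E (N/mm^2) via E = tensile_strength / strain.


TS = F / (w * t) = 302.2450 / (20.5880 * 0.8390) = 17.4978 N/mm^2
strain = (Lf - L0) / L0 = (74.7110 - 51.9910) / 51.9910 = 0.4370
E = TS / strain = 17.4978 / 0.4370 = 40.0408 N/mm^2


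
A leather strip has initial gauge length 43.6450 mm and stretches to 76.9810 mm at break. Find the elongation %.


Formula: Elongation = (Lf - L0) / L0 * 100
Substituting: Elongation = (76.9810 - 43.6450) / 43.6450 * 100
Result: 76.3799 %


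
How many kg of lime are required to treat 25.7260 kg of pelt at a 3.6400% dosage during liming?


Formula: Lime = substrate * pct / 100
Substituting: Lime = 25.7260 * 3.6400 / 100
Result: 0.9364 kg


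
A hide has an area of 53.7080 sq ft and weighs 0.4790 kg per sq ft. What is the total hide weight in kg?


Formula: Weight = area * weight_per_sqft
Substituting: Weight = 53.7080 * 0.4790
Result: 25.7261 kg


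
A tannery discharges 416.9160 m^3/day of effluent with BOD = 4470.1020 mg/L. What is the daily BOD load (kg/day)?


Formula: BOD_load = volume * conc / 1000
Substituting: BOD_load = 416.9160 * 4470.1020 / 1000
Result: 1863.6570 kg/day


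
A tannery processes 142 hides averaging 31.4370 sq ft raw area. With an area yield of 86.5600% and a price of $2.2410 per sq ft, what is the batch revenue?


Raw_total = N * avg_area = 142 * 31.4370 = 4464.0540 sq ft
Finished = Raw_total * yield / 100 = 4464.0540 * 86.5600 / 100 = 3864.0851 sq ft
Value = Finished * price = 3864.0851 * 2.2410 = 8659.4148 $


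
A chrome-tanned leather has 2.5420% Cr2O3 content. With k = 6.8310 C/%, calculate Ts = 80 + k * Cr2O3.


Formula: Ts = 80 + k * Cr2O3
Substituting: Ts = 80 + 6.8310 * 2.5420
Result: 97.3644 C


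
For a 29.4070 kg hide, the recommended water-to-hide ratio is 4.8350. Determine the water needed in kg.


Formula: Water = hide_weight * ratio
Substituting: Water = 29.4070 * 4.8350
Result: 142.1828 kg


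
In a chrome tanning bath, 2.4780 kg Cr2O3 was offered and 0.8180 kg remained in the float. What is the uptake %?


Formula: Uptake = (offered - residual) / offered * 100
Substituting: Uptake = (2.4780 - 0.8180) / 2.4780 * 100
Result: 66.9895 %


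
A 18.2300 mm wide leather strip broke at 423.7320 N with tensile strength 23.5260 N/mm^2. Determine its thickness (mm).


Formula: t = F / (TS * w)
Substituting: t = 423.7320 / (23.5260 * 18.2300)
Result: 0.9880 mm


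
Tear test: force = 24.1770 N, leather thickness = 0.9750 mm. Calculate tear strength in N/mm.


Formula: Tear strength = force / thickness
Substituting: Tear strength = 24.1770 / 0.9750
Result: 24.7969 N/mm


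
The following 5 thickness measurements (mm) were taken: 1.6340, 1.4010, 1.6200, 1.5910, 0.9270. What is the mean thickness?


Formula: Average = sum / n
Substituting: Average = 7.1730 / 5
Result: 1.4346 mm


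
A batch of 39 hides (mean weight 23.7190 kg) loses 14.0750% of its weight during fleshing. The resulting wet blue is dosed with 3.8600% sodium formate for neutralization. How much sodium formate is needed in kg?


Total_raw = N * avg_wt = 39 * 23.7190 = 925.0410 kg
Substrate = Total_raw * (1 - loss/100) = 925.0410 * (1 - 14.0750/100) = 794.8415 kg
Neutralizer = Substrate * pct / 100 = 794.8415 * 3.8600 / 100 = 30.6809 kg


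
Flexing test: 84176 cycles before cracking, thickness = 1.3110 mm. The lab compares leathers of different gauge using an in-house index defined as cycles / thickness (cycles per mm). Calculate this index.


Formula: Index = cycles / thickness
Substituting: Index = 84176 / 1.3110
Result: 64207.4752 cycles/mm


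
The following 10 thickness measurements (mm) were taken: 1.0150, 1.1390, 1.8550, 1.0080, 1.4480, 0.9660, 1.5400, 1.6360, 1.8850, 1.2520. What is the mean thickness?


Formula: Average = sum / n
Substituting: Average = 13.7440 / 10
Result: 1.3744 mm


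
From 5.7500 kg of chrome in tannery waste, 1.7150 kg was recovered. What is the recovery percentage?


Formula: Recovery = recovered / input * 100
Substituting: Recovery = 1.7150 / 5.7500 * 100
Result: 29.8261 %


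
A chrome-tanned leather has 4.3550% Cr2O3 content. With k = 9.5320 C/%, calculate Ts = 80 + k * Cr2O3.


Formula: Ts = 80 + k * Cr2O3
Substituting: Ts = 80 + 9.5320 * 4.3550
Result: 121.5119 C


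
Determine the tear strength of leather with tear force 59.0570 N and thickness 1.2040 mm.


Formula: Tear strength = force / thickness
Substituting: Tear strength = 59.0570 / 1.2040
Result: 49.0507 N/mm


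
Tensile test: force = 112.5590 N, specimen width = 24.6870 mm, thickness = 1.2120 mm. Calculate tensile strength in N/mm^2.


Formula: TS = force / (width * thickness)
Substituting: TS = 112.5590 / (24.6870 * 1.2120)
Result: 3.7619 N/mm^2


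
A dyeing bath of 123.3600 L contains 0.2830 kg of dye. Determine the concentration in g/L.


Formula: Conc = dye_mass(kg) / volume(L) * 1000
Substituting: Conc = 0.2830 / 123.3600 * 1000
Result: 2.2941 g/L


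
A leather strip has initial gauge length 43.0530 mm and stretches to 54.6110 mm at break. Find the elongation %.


Formula: Elongation = (Lf - L0) / L0 * 100
Substituting: Elongation = (54.6110 - 43.0530) / 43.0530 * 100
Result: 26.8460 %


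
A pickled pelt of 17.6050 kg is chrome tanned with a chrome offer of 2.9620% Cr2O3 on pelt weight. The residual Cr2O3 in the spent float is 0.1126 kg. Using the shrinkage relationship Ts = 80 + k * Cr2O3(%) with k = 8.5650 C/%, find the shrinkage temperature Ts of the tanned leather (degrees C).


Offered = pelt * offer_pct / 100 = 17.6050 * 2.9620 / 100 = 0.5215 kg
Uptake = offered - residual = 0.5215 - 0.1126 = 0.4089 kg
Cr2O3% on pelt = uptake / pelt * 100 = 0.4089 / 17.6050 * 100 = 2.3224 %
Ts = 80 + k * Cr2O3% = 80 + 8.5650 * 2.3224 = 99.8914 C


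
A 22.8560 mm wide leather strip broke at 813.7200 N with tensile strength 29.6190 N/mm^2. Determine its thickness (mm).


Formula: t = F / (TS * w)
Substituting: t = 813.7200 / (29.6190 * 22.8560)
Result: 1.2020 mm


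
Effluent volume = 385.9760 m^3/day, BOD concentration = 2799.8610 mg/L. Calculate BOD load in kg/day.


Formula: BOD_load = volume * conc / 1000
Substituting: BOD_load = 385.9760 * 2799.8610 / 1000
Result: 1080.6791 kg/day


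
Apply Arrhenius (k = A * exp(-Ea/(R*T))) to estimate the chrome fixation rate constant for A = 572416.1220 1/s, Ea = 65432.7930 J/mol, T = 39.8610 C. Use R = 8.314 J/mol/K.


T_K = T_C + 273.15 = 39.8610 + 273.15 = 313.0110 K
exponent = -Ea / (R * T_K) = -65432.7930 / (8.314 * 313.0110) = -25.1435
k = A * exp(exponent) = 572416.1220 * exp(-25.1435) = 6.8869e-06 1/s


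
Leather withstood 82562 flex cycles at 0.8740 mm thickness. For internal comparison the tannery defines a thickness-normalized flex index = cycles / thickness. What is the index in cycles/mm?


Formula: Index = cycles / thickness
Substituting: Index = 82562 / 0.8740
Result: 94464.5309 cycles/mm


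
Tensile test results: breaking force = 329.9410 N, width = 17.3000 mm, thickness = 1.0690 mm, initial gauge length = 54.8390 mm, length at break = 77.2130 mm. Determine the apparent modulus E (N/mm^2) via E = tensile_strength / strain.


TS = F / (w * t) = 329.9410 / (17.3000 * 1.0690) = 17.8407 N/mm^2
strain = (Lf - L0) / L0 = (77.2130 - 54.8390) / 54.8390 = 0.4080
E = TS / strain = 17.8407 / 0.4080 = 43.7279 N/mm^2


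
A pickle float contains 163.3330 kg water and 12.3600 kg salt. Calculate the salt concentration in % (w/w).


Formula: Conc = salt / (water + salt) * 100
Substituting: Conc = 12.3600 / (163.3330 + 12.3600) * 100
Result: 7.0350 %


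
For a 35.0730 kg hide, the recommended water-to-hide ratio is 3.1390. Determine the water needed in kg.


Formula: Water = hide_weight * ratio
Substituting: Water = 35.0730 * 3.1390
Result: 110.0941 kg


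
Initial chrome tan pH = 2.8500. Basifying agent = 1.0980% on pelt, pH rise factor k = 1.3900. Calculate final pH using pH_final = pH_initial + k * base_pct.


Formula: pH_final = pH_initial + k * base_pct
Substituting: pH_final = 2.8500 + 1.3900 * 1.0980
Result: 4.3762


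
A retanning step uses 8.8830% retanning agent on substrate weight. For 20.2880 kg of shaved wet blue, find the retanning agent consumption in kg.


Formula: Retan = substrate * pct / 100
Substituting: Retan = 20.2880 * 8.8830 / 100
Result: 1.8022 kg


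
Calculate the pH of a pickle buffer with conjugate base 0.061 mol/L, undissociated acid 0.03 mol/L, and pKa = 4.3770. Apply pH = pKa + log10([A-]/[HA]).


ratio = [A-] / [HA] = 0.061 / 0.03 = 2.0333
log10(ratio) = 0.3082
pH = pKa + log10(ratio) = 4.3770 + 0.3082 = 4.6852


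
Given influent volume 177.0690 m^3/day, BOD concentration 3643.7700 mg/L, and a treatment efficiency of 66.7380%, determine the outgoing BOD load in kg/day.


Load_in = volume * conc / 1000 = 177.0690 * 3643.7700 / 1000 = 645.1987 kg/day
Removed = Load_in * eff / 100 = 645.1987 * 66.7380 / 100 = 430.5927 kg/day
Load_out = Load_in - Removed = 645.1987 - 430.5927 = 214.6060 kg/day


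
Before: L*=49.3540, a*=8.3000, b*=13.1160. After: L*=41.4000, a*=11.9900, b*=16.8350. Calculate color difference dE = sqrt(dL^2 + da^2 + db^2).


dL = -7.9540, da = 3.6900, db = 3.7190
dE = sqrt((-7.9540)^2 + 3.6900^2 + 3.7190^2) = 9.5243


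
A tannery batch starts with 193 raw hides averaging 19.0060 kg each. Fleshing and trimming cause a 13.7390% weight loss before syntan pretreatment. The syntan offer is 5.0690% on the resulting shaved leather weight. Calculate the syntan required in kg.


Total_raw = N * avg_wt = 193 * 19.0060 = 3668.1580 kg
Substrate = Total_raw * (1 - loss/100) = 3668.1580 * (1 - 13.7390/100) = 3164.1898 kg
Syntan = Substrate * pct / 100 = 3164.1898 * 5.0690 / 100 = 160.3928 kg


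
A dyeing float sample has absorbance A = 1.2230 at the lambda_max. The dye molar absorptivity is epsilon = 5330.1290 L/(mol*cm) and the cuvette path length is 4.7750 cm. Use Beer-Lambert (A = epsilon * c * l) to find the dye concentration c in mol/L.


Formula: c = A / (epsilon * l)
Substituting: c = 1.2230 / (5330.1290 * 4.7750)
Result: 4.8052e-05 mol/L


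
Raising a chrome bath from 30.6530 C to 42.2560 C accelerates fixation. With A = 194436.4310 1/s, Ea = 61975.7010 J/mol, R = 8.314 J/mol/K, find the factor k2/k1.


T1 = 30.6530 + 273.15 = 303.8030 K; T2 = 42.2560 + 273.15 = 315.4060 K
k1 = A * exp(-Ea/(R*T1)) = 194436.4310 * exp(-61975.7010/(8.314*303.8030)) = 4.2909e-06 1/s
k2 = A * exp(-Ea/(R*T2)) = 194436.4310 * exp(-61975.7010/(8.314*315.4060)) = 1.0582e-05 1/s
k2/k1 = 1.0582e-05 / 4.2909e-06 = 2.4661


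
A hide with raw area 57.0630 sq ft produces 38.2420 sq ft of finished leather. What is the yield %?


Formula: Yield = finished / raw * 100
Substituting: Yield = 38.2420 / 57.0630 * 100
Result: 67.0172 %


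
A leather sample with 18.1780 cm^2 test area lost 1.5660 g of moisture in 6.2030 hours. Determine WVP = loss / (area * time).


Formula: WVP = loss / (area * time)
Substituting: WVP = 1.5660 / (18.1780 * 6.2030)
Result: 0.0138881 g/(cm^2*hr)


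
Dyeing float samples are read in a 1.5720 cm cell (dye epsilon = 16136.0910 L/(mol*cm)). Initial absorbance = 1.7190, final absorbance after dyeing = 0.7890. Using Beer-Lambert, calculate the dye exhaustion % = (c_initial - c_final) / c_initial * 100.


c_initial = A_i / (epsilon * l) = 1.7190 / (16136.0910 * 1.5720) = 6.7768e-05 mol/L
c_final = A_f / (epsilon * l) = 0.7890 / (16136.0910 * 1.5720) = 3.1105e-05 mol/L
Exhaustion = (c_initial - c_final) / c_initial * 100 = (6.7768e-05 - 3.1105e-05) / 6.7768e-05 * 100 = 54.1012 %


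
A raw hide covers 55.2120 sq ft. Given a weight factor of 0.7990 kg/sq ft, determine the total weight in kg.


Formula: Weight = area * weight_per_sqft
Substituting: Weight = 55.2120 * 0.7990
Result: 44.1144 kg


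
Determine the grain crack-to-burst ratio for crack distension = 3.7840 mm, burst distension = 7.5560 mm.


Formula: Ratio = crack / burst
Substituting: Ratio = 3.7840 / 7.5560
Result: 0.5008


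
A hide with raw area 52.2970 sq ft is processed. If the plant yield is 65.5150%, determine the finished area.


Formula: finished = raw * yield / 100
Substituting: finished = 52.2970 * 65.5150 / 100
Result: 34.2624 sq ft


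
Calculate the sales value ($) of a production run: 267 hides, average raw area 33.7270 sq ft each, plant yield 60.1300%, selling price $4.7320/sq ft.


Raw_total = N * avg_area = 267 * 33.7270 = 9005.1090 sq ft
Finished = Raw_total * yield / 100 = 9005.1090 * 60.1300 / 100 = 5414.7720 sq ft
Value = Finished * price = 5414.7720 * 4.7320 = 25622.7013 $


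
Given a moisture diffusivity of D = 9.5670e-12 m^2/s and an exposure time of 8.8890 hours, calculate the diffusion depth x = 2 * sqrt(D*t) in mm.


t = 8.8890 hr * 3600 = 32000.4000 s
D * t = 9.5670e-12 * 32000.4000 = 3.0615e-07
x = 2 * sqrt(D*t) = 2 * sqrt(3.0615e-07) = 0.00110661 m = 1.1066 mm


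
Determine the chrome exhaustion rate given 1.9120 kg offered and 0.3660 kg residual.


Formula: Uptake = (offered - residual) / offered * 100
Substituting: Uptake = (1.9120 - 0.3660) / 1.9120 * 100
Result: 80.8577 %


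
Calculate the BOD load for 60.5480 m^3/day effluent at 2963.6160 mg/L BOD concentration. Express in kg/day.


Formula: BOD_load = volume * conc / 1000
Substituting: BOD_load = 60.5480 * 2963.6160 / 1000
Result: 179.4410 kg/day


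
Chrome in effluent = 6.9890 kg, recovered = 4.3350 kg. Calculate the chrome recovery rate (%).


Formula: Recovery = recovered / input * 100
Substituting: Recovery = 4.3350 / 6.9890 * 100
Result: 62.0260 %


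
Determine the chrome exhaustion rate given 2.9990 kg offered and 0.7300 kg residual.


Formula: Uptake = (offered - residual) / offered * 100
Substituting: Uptake = (2.9990 - 0.7300) / 2.9990 * 100
Result: 75.6586 %


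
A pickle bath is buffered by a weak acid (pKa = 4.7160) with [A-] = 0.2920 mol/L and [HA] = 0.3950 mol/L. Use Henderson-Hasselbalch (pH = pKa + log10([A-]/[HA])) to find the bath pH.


ratio = [A-] / [HA] = 0.2920 / 0.3950 = 0.7392
log10(ratio) = -0.1312
pH = pKa + log10(ratio) = 4.7160 - 0.1312 = 4.5848


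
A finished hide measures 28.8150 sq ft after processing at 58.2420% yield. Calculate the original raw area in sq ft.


Formula: raw = finished * 100 / yield
Substituting: raw = 28.8150 * 100 / 58.2420
Result: 49.4746 sq ft


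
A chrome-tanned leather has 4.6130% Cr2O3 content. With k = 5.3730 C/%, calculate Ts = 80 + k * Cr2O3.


Formula: Ts = 80 + k * Cr2O3
Substituting: Ts = 80 + 5.3730 * 4.6130
Result: 104.7856 C


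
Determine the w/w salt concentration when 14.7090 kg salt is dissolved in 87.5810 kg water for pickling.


Formula: Conc = salt / (water + salt) * 100
Substituting: Conc = 14.7090 / (87.5810 + 14.7090) * 100
Result: 14.3797 %


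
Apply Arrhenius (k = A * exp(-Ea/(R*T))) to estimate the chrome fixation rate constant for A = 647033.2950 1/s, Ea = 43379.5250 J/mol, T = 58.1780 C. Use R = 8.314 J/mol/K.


T_K = T_C + 273.15 = 58.1780 + 273.15 = 331.3280 K
exponent = -Ea / (R * T_K) = -43379.5250 / (8.314 * 331.3280) = -15.7477
k = A * exp(exponent) = 647033.2950 * exp(-15.7477) = 0.093712 1/s


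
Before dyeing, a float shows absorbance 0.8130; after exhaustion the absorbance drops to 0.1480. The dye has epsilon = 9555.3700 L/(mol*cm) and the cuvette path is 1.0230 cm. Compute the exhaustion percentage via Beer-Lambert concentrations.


c_initial = A_i / (epsilon * l) = 0.8130 / (9555.3700 * 1.0230) = 8.3170e-05 mol/L
c_final = A_f / (epsilon * l) = 0.1480 / (9555.3700 * 1.0230) = 1.5140e-05 mol/L
Exhaustion = (c_initial - c_final) / c_initial * 100 = (8.3170e-05 - 1.5140e-05) / 8.3170e-05 * 100 = 81.7958 %


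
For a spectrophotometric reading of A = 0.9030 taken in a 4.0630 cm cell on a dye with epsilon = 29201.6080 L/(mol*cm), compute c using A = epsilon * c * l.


Formula: c = A / (epsilon * l)
Substituting: c = 0.9030 / (29201.6080 * 4.0630)
Result: 7.6109e-06 mol/L


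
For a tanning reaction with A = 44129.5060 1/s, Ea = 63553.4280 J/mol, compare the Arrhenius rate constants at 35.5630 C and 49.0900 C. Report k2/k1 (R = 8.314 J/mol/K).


T1 = 35.5630 + 273.15 = 308.7130 K; T2 = 49.0900 + 273.15 = 322.2400 K
k1 = A * exp(-Ea/(R*T1)) = 44129.5060 * exp(-63553.4280/(8.314*308.7130)) = 7.7807e-07 1/s
k2 = A * exp(-Ea/(R*T2)) = 44129.5060 * exp(-63553.4280/(8.314*322.2400)) = 2.2001e-06 1/s
k2/k1 = 2.2001e-06 / 7.7807e-07 = 2.8276


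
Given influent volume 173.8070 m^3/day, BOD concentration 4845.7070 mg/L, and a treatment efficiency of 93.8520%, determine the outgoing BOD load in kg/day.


Load_in = volume * conc / 1000 = 173.8070 * 4845.7070 / 1000 = 842.2178 kg/day
Removed = Load_in * eff / 100 = 842.2178 * 93.8520 / 100 = 790.4382 kg/day
Load_out = Load_in - Removed = 842.2178 - 790.4382 = 51.7796 kg/day


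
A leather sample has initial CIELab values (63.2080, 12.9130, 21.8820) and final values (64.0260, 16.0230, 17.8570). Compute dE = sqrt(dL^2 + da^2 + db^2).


dL = 0.8180, da = 3.1100, db = -4.0250
dE = sqrt(0.8180^2 + 3.1100^2 + (-4.0250)^2) = 5.1519


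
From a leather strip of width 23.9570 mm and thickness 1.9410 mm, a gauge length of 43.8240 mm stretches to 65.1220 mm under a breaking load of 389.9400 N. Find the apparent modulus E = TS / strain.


TS = F / (w * t) = 389.9400 / (23.9570 * 1.9410) = 8.3857 N/mm^2
strain = (Lf - L0) / L0 = (65.1220 - 43.8240) / 43.8240 = 0.4860
E = TS / strain = 8.3857 / 0.4860 = 17.2549 N/mm^2


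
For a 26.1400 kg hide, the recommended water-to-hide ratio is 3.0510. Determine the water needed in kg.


Formula: Water = hide_weight * ratio
Substituting: Water = 26.1400 * 3.0510
Result: 79.7531 kg


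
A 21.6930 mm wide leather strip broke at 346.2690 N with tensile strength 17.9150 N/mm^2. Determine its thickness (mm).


Formula: t = F / (TS * w)
Substituting: t = 346.2690 / (17.9150 * 21.6930)
Result: 0.8910 mm


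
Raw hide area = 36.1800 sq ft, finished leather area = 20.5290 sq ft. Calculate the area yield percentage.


Formula: Yield = finished / raw * 100
Substituting: Yield = 20.5290 / 36.1800 * 100
Result: 56.7413 %


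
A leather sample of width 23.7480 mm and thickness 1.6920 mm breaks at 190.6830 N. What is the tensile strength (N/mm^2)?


Formula: TS = force / (width * thickness)
Substituting: TS = 190.6830 / (23.7480 * 1.6920)
Result: 4.7455 N/mm^2


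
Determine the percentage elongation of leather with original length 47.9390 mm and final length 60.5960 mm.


Formula: Elongation = (Lf - L0) / L0 * 100
Substituting: Elongation = (60.5960 - 47.9390) / 47.9390 * 100
Result: 26.4023 %


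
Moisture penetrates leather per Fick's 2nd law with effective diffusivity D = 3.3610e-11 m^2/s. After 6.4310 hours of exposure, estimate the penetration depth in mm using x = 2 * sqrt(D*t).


t = 6.4310 hr * 3600 = 23151.6000 s
D * t = 3.3610e-11 * 23151.6000 = 7.7813e-07
x = 2 * sqrt(D*t) = 2 * sqrt(7.7813e-07) = 0.00176423 m = 1.7642 mm


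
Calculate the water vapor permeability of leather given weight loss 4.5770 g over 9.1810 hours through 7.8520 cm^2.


Formula: WVP = loss / (area * time)
Substituting: WVP = 4.5770 / (7.8520 * 9.1810)
Result: 0.0634908 g/(cm^2*hr)


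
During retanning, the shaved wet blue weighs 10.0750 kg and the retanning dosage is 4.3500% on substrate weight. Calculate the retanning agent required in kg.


Formula: Retan = substrate * pct / 100
Substituting: Retan = 10.0750 * 4.3500 / 100
Result: 0.4383 kg


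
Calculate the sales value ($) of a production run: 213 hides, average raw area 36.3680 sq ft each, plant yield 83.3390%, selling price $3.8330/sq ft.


Raw_total = N * avg_area = 213 * 36.3680 = 7746.3840 sq ft
Finished = Raw_total * yield / 100 = 7746.3840 * 83.3390 / 100 = 6455.7590 sq ft
Value = Finished * price = 6455.7590 * 3.8330 = 24744.9241 $


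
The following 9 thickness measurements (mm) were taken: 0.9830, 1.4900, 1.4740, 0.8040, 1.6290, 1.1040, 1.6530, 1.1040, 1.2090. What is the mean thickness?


Formula: Average = sum / n
Substituting: Average = 11.4500 / 9
Result: 1.2722 mm


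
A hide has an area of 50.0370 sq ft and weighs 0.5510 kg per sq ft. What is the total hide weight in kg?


Formula: Weight = area * weight_per_sqft
Substituting: Weight = 50.0370 * 0.5510
Result: 27.5704 kg


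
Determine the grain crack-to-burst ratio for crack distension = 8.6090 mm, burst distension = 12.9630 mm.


Formula: Ratio = crack / burst
Substituting: Ratio = 8.6090 / 12.9630
Result: 0.6641


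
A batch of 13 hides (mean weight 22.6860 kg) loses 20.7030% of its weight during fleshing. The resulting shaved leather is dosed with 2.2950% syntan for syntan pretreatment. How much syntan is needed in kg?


Total_raw = N * avg_wt = 13 * 22.6860 = 294.9180 kg
Substrate = Total_raw * (1 - loss/100) = 294.9180 * (1 - 20.7030/100) = 233.8611 kg
Syntan = Substrate * pct / 100 = 233.8611 * 2.2950 / 100 = 5.3671 kg


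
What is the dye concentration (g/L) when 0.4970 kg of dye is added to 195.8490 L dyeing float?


Formula: Conc = dye_mass(kg) / volume(L) * 1000
Substituting: Conc = 0.4970 / 195.8490 * 1000
Result: 2.5377 g/L


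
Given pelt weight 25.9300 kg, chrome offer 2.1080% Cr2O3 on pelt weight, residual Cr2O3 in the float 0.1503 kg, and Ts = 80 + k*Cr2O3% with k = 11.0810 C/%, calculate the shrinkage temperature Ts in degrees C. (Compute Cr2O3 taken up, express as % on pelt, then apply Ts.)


Offered = pelt * offer_pct / 100 = 25.9300 * 2.1080 / 100 = 0.5466 kg
Uptake = offered - residual = 0.5466 - 0.1503 = 0.3963 kg
Cr2O3% on pelt = uptake / pelt * 100 = 0.3963 / 25.9300 * 100 = 1.5284 %
Ts = 80 + k * Cr2O3% = 80 + 11.0810 * 1.5284 = 96.9358 C


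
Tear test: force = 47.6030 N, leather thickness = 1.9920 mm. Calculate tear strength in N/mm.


Formula: Tear strength = force / thickness
Substituting: Tear strength = 47.6030 / 1.9920
Result: 23.8971 N/mm


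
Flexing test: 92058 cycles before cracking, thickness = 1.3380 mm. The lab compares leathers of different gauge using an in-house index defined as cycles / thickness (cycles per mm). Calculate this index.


Formula: Index = cycles / thickness
Substituting: Index = 92058 / 1.3380
Result: 68802.6906 cycles/mm


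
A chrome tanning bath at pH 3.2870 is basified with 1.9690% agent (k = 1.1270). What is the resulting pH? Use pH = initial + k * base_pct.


Formula: pH_final = pH_initial + k * base_pct
Substituting: pH_final = 3.2870 + 1.1270 * 1.9690
Result: 5.5061


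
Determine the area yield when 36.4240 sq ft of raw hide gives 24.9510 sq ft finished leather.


Formula: Yield = finished / raw * 100
Substituting: Yield = 24.9510 / 36.4240 * 100
Result: 68.5015 %


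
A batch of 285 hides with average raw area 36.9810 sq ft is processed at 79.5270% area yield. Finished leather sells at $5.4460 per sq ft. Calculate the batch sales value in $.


Raw_total = N * avg_area = 285 * 36.9810 = 10539.5850 sq ft
Finished = Raw_total * yield / 100 = 10539.5850 * 79.5270 / 100 = 8381.8158 sq ft
Value = Finished * price = 8381.8158 * 5.4460 = 45647.3686 $


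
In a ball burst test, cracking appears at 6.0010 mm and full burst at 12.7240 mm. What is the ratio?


Formula: Ratio = crack / burst
Substituting: Ratio = 6.0010 / 12.7240
Result: 0.4716


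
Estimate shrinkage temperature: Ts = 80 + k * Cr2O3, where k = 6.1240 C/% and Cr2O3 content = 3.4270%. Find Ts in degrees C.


Formula: Ts = 80 + k * Cr2O3
Substituting: Ts = 80 + 6.1240 * 3.4270
Result: 100.9869 C


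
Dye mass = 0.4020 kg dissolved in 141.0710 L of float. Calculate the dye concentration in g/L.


Formula: Conc = dye_mass(kg) / volume(L) * 1000
Substituting: Conc = 0.4020 / 141.0710 * 1000
Result: 2.8496 g/L


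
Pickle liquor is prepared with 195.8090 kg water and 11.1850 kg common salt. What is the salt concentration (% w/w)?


Formula: Conc = salt / (water + salt) * 100
Substituting: Conc = 11.1850 / (195.8090 + 11.1850) * 100
Result: 5.4035 %


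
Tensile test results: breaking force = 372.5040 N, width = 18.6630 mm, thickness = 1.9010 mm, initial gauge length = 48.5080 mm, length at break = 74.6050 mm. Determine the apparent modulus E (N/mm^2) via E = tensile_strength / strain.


TS = F / (w * t) = 372.5040 / (18.6630 * 1.9010) = 10.4995 N/mm^2
strain = (Lf - L0) / L0 = (74.6050 - 48.5080) / 48.5080 = 0.5380
E = TS / strain = 10.4995 / 0.5380 = 19.5160 N/mm^2


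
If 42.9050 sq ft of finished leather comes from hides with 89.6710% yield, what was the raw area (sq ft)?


Formula: raw = finished * 100 / yield
Substituting: raw = 42.9050 * 100 / 89.6710
Result: 47.8471 sq ft


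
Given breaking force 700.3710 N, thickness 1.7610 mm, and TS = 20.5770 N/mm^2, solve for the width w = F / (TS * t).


Formula: w = F / (TS * t)
Substituting: w = 700.3710 / (20.5770 * 1.7610)
Result: 19.3280 mm


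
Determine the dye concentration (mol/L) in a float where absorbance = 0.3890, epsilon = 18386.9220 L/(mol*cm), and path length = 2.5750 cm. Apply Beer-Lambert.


Formula: c = A / (epsilon * l)
Substituting: c = 0.3890 / (18386.9220 * 2.5750)
Result: 8.2161e-06 mol/L


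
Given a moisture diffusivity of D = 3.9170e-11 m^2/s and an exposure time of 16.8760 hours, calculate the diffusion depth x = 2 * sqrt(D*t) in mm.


t = 16.8760 hr * 3600 = 60753.6000 s
D * t = 3.9170e-11 * 60753.6000 = 2.3797e-06
x = 2 * sqrt(D*t) = 2 * sqrt(2.3797e-06) = 0.00308527 m = 3.0853 mm


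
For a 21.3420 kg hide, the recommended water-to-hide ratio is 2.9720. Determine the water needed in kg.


Formula: Water = hide_weight * ratio
Substituting: Water = 21.3420 * 2.9720
Result: 63.4284 kg


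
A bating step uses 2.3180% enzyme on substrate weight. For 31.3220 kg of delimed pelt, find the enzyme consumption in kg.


Formula: Enzyme = substrate * pct / 100
Substituting: Enzyme = 31.3220 * 2.3180 / 100
Result: 0.7260 kg


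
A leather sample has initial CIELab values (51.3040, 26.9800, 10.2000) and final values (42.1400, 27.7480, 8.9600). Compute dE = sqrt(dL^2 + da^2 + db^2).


dL = -9.1640, da = 0.7680, db = -1.2400
dE = sqrt((-9.1640)^2 + 0.7680^2 + (-1.2400)^2) = 9.2793


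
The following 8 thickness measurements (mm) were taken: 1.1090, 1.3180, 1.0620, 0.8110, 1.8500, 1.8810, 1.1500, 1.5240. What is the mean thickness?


Formula: Average = sum / n
Substituting: Average = 10.7050 / 8
Result: 1.3381 mm


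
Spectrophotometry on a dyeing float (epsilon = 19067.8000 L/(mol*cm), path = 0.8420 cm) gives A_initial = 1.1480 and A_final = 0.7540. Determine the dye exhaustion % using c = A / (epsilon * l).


c_initial = A_i / (epsilon * l) = 1.1480 / (19067.8000 * 0.8420) = 7.1504e-05 mol/L
c_final = A_f / (epsilon * l) = 0.7540 / (19067.8000 * 0.8420) = 4.6963e-05 mol/L
Exhaustion = (c_initial - c_final) / c_initial * 100 = (7.1504e-05 - 4.6963e-05) / 7.1504e-05 * 100 = 34.3206 %


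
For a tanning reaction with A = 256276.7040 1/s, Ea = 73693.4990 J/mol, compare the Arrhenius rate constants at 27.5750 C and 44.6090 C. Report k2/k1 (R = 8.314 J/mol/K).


T1 = 27.5750 + 273.15 = 300.7250 K; T2 = 44.6090 + 273.15 = 317.7590 K
k1 = A * exp(-Ea/(R*T1)) = 256276.7040 * exp(-73693.4990/(8.314*300.7250)) = 4.0551e-08 1/s
k2 = A * exp(-Ea/(R*T2)) = 256276.7040 * exp(-73693.4990/(8.314*317.7590)) = 1.9688e-07 1/s
k2/k1 = 1.9688e-07 / 4.0551e-08 = 4.8552
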